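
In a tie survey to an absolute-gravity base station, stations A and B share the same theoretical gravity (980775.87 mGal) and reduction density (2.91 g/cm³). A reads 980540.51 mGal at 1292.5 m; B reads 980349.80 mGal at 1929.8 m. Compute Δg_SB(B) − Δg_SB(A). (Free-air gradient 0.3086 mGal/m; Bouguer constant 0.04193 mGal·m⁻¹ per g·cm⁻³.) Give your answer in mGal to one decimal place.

Δg_SB(A) = 980540.51 − 980775.87 + 0.3086×1292.5 − 0.04193×2.91×1292.5 = 5.80 mGal
Δg_SB(B) = 980349.80 − 980775.87 + 0.3086×1929.8 − 0.04193×2.91×1929.8 = -66.00 mGal
Difference = -66.00 − (5.80) = -71.80 mGal

-71.8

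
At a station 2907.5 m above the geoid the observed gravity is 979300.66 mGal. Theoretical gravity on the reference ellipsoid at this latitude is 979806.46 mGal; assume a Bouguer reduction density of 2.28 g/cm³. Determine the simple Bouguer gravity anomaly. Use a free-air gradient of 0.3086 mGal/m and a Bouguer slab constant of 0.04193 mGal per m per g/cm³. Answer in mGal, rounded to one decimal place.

Free-air correction = 0.3086 × 2907.5 = 897.25 mGal
Free-air anomaly = 979300.66 − 979806.46 + (897.25) = 391.45 mGal
Bouguer slab correction = 0.04193 × 2.28 × 2907.5 = 277.96 mGal
Simple Bouguer anomaly = 391.45 − (277.96) = 113.49 mGal

113.5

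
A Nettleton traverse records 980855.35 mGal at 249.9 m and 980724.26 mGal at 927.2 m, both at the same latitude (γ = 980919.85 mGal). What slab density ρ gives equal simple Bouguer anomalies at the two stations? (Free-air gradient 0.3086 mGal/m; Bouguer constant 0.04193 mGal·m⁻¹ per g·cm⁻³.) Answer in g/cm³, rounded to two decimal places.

Δg_obs = 980724.26 − 980855.35 = -131.09 mGal over Δh = 927.2 − 249.9 = 677.3 m
Equal Bouguer anomalies ⇒ Δg_obs + (0.3086 − 0.04193ρ)·Δh = 0
0.3086 − 0.04193ρ = −Δg_obs/Δh = 0.19355
ρ = (0.3086 − 0.19355) / 0.04193 = 2.74 g/cm³

2.74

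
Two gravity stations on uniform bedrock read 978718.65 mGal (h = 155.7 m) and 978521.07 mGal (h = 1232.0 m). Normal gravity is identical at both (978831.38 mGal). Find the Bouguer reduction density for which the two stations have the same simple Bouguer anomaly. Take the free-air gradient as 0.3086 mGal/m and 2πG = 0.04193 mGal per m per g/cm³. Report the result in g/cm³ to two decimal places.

Δg_obs = 978521.07 − 978718.65 = -197.58 mGal over Δh = 1232.0 − 155.7 = 1076.3 m
Equal Bouguer anomalies ⇒ Δg_obs + (0.3086 − 0.04193ρ)·Δh = 0
0.3086 − 0.04193ρ = −Δg_obs/Δh = 0.18357
ρ = (0.3086 − 0.18357) / 0.04193 = 2.98 g/cm³

2.98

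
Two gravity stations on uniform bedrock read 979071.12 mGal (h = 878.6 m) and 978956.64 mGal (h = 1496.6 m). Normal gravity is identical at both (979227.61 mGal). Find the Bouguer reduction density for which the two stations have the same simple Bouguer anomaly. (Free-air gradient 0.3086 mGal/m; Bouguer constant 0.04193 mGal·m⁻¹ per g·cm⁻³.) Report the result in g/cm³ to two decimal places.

2.94

Δg_obs = 978956.64 − 979071.12 = -114.48 mGal over Δh = 1496.6 − 878.6 = 618.0 m
Equal Bouguer anomalies ⇒ Δg_obs + (0.3086 − 0.04193ρ)·Δh = 0
0.3086 − 0.04193ρ = −Δg_obs/Δh = 0.18524
ρ = (0.3086 − 0.18524) / 0.04193 = 2.94 g/cm³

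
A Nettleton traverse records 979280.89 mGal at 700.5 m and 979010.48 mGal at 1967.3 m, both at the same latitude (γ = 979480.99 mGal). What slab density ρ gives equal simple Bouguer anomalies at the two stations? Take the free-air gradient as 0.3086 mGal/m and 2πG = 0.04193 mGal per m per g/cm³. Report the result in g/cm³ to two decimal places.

Δg_obs = 979010.48 − 979280.89 = -270.41 mGal over Δh = 1967.3 − 700.5 = 1266.8 m
Equal Bouguer anomalies ⇒ Δg_obs + (0.3086 − 0.04193ρ)·Δh = 0
0.3086 − 0.04193ρ = −Δg_obs/Δh = 0.21346
ρ = (0.3086 − 0.21346) / 0.04193 = 2.27 g/cm³

2.27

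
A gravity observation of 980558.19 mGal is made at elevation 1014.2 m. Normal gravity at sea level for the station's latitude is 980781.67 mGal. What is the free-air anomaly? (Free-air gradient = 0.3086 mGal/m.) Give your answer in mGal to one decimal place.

Free-air correction = 0.3086 × 1014.2 = 312.98 mGal
Free-air anomaly = 980558.19 − 980781.67 + (312.98) = 89.50 mGal

89.5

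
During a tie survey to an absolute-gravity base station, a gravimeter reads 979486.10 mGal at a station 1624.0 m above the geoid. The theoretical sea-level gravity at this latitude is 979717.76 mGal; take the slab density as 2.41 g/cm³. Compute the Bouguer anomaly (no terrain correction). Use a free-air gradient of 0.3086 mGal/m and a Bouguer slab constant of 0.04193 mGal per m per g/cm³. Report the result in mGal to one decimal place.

Free-air correction = 0.3086 × 1624.0 = 501.17 mGal
Free-air anomaly = 979486.10 − 979717.76 + (501.17) = 269.51 mGal
Bouguer slab correction = 0.04193 × 2.41 × 1624.0 = 164.11 mGal
Simple Bouguer anomaly = 269.51 − (164.11) = 105.40 mGal

105.4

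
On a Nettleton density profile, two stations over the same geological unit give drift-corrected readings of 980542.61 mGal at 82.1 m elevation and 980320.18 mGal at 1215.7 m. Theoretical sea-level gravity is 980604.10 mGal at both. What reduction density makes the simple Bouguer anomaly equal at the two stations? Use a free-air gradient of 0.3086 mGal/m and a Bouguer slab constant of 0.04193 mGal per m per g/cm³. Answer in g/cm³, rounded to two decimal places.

2.68

Δg_obs = 980320.18 − 980542.61 = -222.43 mGal over Δh = 1215.7 − 82.1 = 1133.6 m
Equal Bouguer anomalies ⇒ Δg_obs + (0.3086 − 0.04193ρ)·Δh = 0
0.3086 − 0.04193ρ = −Δg_obs/Δh = 0.19622
ρ = (0.3086 − 0.19622) / 0.04193 = 2.68 g/cm³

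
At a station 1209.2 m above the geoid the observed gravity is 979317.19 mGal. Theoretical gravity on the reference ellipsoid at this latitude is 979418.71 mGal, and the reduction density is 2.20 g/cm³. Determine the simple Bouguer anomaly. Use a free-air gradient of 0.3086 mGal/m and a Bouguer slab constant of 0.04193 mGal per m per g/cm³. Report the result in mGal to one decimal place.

Free-air correction = 0.3086 × 1209.2 = 373.16 mGal
Free-air anomaly = 979317.19 − 979418.71 + (373.16) = 271.64 mGal
Bouguer slab correction = 0.04193 × 2.20 × 1209.2 = 111.54 mGal
Simple Bouguer anomaly = 271.64 − (111.54) = 160.10 mGal

160.1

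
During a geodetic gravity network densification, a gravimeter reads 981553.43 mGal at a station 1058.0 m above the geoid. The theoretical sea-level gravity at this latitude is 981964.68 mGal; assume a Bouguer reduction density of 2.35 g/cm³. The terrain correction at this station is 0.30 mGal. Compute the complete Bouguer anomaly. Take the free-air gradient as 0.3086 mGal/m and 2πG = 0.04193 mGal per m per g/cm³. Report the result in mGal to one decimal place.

-188.7

Free-air correction = 0.3086 × 1058.0 = 326.50 mGal
Free-air anomaly = 981553.43 − 981964.68 + (326.50) = -84.75 mGal
Bouguer slab correction = 0.04193 × 2.35 × 1058.0 = 104.25 mGal
Simple Bouguer anomaly = -84.75 − (104.25) = -189.00 mGal
Complete Bouguer anomaly = -189.00 + 0.30 = -188.70 mGal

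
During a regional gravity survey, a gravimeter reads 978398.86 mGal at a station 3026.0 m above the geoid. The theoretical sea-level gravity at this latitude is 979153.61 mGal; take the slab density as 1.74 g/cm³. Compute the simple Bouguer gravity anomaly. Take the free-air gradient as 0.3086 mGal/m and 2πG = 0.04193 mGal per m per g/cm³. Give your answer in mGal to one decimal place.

-41.7

Free-air correction = 0.3086 × 3026.0 = 933.82 mGal
Free-air anomaly = 978398.86 − 979153.61 + (933.82) = 179.07 mGal
Bouguer slab correction = 0.04193 × 1.74 × 3026.0 = 220.77 mGal
Simple Bouguer anomaly = 179.07 − (220.77) = -41.70 mGal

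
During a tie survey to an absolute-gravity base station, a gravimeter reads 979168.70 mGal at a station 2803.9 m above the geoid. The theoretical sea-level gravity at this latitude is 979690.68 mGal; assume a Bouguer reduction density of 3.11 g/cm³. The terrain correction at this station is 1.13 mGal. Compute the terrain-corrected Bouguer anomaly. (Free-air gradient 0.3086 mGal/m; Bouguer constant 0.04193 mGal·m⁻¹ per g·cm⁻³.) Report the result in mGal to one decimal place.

Free-air correction = 0.3086 × 2803.9 = 865.28 mGal
Free-air anomaly = 979168.70 − 979690.68 + (865.28) = 343.30 mGal
Bouguer slab correction = 0.04193 × 3.11 × 2803.9 = 365.64 mGal
Simple Bouguer anomaly = 343.30 − (365.64) = -22.34 mGal
Complete Bouguer anomaly = -22.34 + 1.13 = -21.21 mGal

-21.2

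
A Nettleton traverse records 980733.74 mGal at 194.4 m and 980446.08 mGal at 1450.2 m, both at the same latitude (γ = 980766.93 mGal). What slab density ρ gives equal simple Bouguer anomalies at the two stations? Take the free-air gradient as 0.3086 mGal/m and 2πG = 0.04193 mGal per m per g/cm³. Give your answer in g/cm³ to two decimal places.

1.90

Δg_obs = 980446.08 − 980733.74 = -287.66 mGal over Δh = 1450.2 − 194.4 = 1255.8 m
Equal Bouguer anomalies ⇒ Δg_obs + (0.3086 − 0.04193ρ)·Δh = 0
0.3086 − 0.04193ρ = −Δg_obs/Δh = 0.22907
ρ = (0.3086 − 0.22907) / 0.04193 = 1.90 g/cm³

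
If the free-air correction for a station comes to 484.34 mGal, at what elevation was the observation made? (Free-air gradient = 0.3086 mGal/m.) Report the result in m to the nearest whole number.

h = 484.34 / 0.3086 = 1569.48 m

1569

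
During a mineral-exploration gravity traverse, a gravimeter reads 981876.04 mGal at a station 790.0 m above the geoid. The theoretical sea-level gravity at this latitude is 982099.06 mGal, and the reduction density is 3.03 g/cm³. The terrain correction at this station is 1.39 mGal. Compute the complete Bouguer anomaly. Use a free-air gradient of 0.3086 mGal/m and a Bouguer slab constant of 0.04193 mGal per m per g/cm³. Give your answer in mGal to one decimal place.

-78.2

Free-air correction = 0.3086 × 790.0 = 243.79 mGal
Free-air anomaly = 981876.04 − 982099.06 + (243.79) = 20.77 mGal
Bouguer slab correction = 0.04193 × 3.03 × 790.0 = 100.37 mGal
Simple Bouguer anomaly = 20.77 − (100.37) = -79.60 mGal
Complete Bouguer anomaly = -79.60 + 1.39 = -78.21 mGal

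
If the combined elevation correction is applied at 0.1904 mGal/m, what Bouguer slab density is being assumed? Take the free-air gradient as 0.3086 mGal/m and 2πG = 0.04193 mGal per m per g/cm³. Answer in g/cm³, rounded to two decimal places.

2.82

0.1904 = 0.3086 − 0.04193 × ρ
ρ = (0.3086 − 0.1904) / 0.04193 = 2.82 g/cm³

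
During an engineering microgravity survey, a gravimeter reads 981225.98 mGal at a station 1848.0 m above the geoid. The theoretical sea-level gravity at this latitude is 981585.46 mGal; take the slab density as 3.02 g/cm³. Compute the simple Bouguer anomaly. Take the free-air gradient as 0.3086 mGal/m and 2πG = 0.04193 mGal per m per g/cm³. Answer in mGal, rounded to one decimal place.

-23.2

Free-air correction = 0.3086 × 1848.0 = 570.29 mGal
Free-air anomaly = 981225.98 − 981585.46 + (570.29) = 210.81 mGal
Bouguer slab correction = 0.04193 × 3.02 × 1848.0 = 234.01 mGal
Simple Bouguer anomaly = 210.81 − (234.01) = -23.20 mGal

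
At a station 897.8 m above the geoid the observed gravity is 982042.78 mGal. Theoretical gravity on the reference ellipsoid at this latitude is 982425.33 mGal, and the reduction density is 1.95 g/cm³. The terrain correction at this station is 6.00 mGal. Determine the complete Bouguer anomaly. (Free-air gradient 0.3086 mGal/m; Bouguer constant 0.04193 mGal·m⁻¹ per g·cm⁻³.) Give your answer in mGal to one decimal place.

-172.9

Free-air correction = 0.3086 × 897.8 = 277.06 mGal
Free-air anomaly = 982042.78 − 982425.33 + (277.06) = -105.49 mGal
Bouguer slab correction = 0.04193 × 1.95 × 897.8 = 73.41 mGal
Simple Bouguer anomaly = -105.49 − (73.41) = -178.90 mGal
Complete Bouguer anomaly = -178.90 + 6.00 = -172.90 mGal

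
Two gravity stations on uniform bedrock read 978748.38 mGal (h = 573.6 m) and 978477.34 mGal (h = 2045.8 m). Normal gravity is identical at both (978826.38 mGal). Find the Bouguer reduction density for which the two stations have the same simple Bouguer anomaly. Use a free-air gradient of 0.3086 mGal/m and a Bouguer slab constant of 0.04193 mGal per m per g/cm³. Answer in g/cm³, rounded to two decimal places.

Δg_obs = 978477.34 − 978748.38 = -271.04 mGal over Δh = 2045.8 − 573.6 = 1472.2 m
Equal Bouguer anomalies ⇒ Δg_obs + (0.3086 − 0.04193ρ)·Δh = 0
0.3086 − 0.04193ρ = −Δg_obs/Δh = 0.18411
ρ = (0.3086 − 0.18411) / 0.04193 = 2.97 g/cm³

2.97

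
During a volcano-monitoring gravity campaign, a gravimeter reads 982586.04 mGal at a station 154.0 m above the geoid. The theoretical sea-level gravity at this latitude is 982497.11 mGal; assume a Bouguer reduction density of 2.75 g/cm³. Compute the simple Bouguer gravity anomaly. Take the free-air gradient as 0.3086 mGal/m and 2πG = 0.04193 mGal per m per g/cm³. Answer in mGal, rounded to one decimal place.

118.7

Free-air correction = 0.3086 × 154.0 = 47.52 mGal
Free-air anomaly = 982586.04 − 982497.11 + (47.52) = 136.45 mGal
Bouguer slab correction = 0.04193 × 2.75 × 154.0 = 17.76 mGal
Simple Bouguer anomaly = 136.45 − (17.76) = 118.69 mGal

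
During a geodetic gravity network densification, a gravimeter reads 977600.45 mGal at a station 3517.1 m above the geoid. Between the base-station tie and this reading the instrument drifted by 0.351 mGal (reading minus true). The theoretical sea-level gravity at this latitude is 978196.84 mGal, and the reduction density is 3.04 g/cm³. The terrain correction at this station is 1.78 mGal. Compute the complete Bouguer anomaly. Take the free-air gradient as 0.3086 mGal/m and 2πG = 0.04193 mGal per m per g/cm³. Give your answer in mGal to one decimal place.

42.1

Drift-corrected reading = 977600.45 − (0.351) = 977600.099 mGal
Free-air correction = 0.3086 × 3517.1 = 1085.38 mGal
Free-air anomaly = 977600.099 − 978196.84 + (1085.38) = 488.639 mGal
Bouguer slab correction = 0.04193 × 3.04 × 3517.1 = 448.31 mGal
Simple Bouguer anomaly = 488.639 − (448.31) = 40.329 mGal
Complete Bouguer anomaly = 40.329 + 1.78 = 42.109 mGal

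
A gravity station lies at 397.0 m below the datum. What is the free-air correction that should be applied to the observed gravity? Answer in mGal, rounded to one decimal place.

Free-air correction = 0.3086 × -397.0 = -122.5 mGal

-122.5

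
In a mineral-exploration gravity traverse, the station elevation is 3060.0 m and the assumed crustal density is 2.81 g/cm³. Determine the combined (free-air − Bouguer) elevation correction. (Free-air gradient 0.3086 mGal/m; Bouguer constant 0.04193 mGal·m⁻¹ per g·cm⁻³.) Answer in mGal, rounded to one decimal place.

Combined gradient = 0.3086 − 0.04193 × 2.81 = 0.1907767 mGal/m
Combined elevation correction = 0.1907767 × 3060.0 = 583.8 mGal

583.8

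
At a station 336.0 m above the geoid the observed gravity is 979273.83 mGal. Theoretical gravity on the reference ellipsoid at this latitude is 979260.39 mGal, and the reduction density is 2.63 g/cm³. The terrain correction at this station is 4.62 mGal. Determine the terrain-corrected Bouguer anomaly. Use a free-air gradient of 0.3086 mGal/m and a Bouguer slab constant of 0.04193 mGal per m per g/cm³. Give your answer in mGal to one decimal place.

84.7

Free-air correction = 0.3086 × 336.0 = 103.69 mGal
Free-air anomaly = 979273.83 − 979260.39 + (103.69) = 117.13 mGal
Bouguer slab correction = 0.04193 × 2.63 × 336.0 = 37.05 mGal
Simple Bouguer anomaly = 117.13 − (37.05) = 80.08 mGal
Complete Bouguer anomaly = 80.08 + 4.62 = 84.70 mGal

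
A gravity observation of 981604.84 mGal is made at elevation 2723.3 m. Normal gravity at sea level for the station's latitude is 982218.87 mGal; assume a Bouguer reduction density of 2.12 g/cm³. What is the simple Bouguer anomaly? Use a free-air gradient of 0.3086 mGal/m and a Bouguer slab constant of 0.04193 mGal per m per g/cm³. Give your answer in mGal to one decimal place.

Free-air correction = 0.3086 × 2723.3 = 840.41 mGal
Free-air anomaly = 981604.84 − 982218.87 + (840.41) = 226.38 mGal
Bouguer slab correction = 0.04193 × 2.12 × 2723.3 = 242.08 mGal
Simple Bouguer anomaly = 226.38 − (242.08) = -15.70 mGal

-15.7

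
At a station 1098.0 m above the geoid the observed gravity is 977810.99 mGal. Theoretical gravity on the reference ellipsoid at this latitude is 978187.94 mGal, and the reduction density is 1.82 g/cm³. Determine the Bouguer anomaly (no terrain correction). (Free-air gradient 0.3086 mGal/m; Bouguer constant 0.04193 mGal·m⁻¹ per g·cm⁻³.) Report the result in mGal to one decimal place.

-121.9

Free-air correction = 0.3086 × 1098.0 = 338.84 mGal
Free-air anomaly = 977810.99 − 978187.94 + (338.84) = -38.11 mGal
Bouguer slab correction = 0.04193 × 1.82 × 1098.0 = 83.79 mGal
Simple Bouguer anomaly = -38.11 − (83.79) = -121.90 mGal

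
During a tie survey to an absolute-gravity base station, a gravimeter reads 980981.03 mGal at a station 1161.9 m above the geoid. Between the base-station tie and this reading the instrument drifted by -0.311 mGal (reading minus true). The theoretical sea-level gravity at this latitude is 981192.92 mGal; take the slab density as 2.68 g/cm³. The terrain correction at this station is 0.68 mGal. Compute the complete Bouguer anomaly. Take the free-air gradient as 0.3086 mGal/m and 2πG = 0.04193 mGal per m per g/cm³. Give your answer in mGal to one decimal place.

Drift-corrected reading = 980981.03 − (-0.311) = 980981.341 mGal
Free-air correction = 0.3086 × 1161.9 = 358.56 mGal
Free-air anomaly = 980981.341 − 981192.92 + (358.56) = 146.981 mGal
Bouguer slab correction = 0.04193 × 2.68 × 1161.9 = 130.57 mGal
Simple Bouguer anomaly = 146.981 − (130.57) = 16.411 mGal
Complete Bouguer anomaly = 16.411 + 0.68 = 17.091 mGal

17.1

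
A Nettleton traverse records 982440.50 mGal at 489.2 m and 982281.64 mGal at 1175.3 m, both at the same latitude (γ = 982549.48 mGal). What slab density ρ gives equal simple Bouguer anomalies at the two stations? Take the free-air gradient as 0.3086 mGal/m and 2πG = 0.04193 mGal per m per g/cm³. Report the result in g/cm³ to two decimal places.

Δg_obs = 982281.64 − 982440.50 = -158.86 mGal over Δh = 1175.3 − 489.2 = 686.1 m
Equal Bouguer anomalies ⇒ Δg_obs + (0.3086 − 0.04193ρ)·Δh = 0
0.3086 − 0.04193ρ = −Δg_obs/Δh = 0.23154
ρ = (0.3086 − 0.23154) / 0.04193 = 1.84 g/cm³

1.84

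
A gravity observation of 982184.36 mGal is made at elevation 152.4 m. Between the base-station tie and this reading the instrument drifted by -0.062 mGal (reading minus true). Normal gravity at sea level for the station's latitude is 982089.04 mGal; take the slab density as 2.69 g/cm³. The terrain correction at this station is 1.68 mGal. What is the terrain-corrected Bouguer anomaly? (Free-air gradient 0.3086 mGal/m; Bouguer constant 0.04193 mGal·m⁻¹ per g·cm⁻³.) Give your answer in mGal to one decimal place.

126.9

Drift-corrected reading = 982184.36 − (-0.062) = 982184.422 mGal
Free-air correction = 0.3086 × 152.4 = 47.03 mGal
Free-air anomaly = 982184.422 − 982089.04 + (47.03) = 142.412 mGal
Bouguer slab correction = 0.04193 × 2.69 × 152.4 = 17.19 mGal
Simple Bouguer anomaly = 142.412 − (17.19) = 125.222 mGal
Complete Bouguer anomaly = 125.222 + 1.68 = 126.902 mGal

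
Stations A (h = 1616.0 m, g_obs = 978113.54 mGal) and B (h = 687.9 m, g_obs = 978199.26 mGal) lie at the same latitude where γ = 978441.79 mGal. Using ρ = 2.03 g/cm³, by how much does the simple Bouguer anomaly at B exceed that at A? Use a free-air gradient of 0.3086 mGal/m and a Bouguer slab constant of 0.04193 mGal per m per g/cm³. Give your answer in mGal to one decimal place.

Δg_SB(A) = 978113.54 − 978441.79 + 0.3086×1616.0 − 0.04193×2.03×1616.0 = 32.90 mGal
Δg_SB(B) = 978199.26 − 978441.79 + 0.3086×687.9 − 0.04193×2.03×687.9 = -88.80 mGal
Difference = -88.80 − (32.90) = -121.70 mGal

-121.7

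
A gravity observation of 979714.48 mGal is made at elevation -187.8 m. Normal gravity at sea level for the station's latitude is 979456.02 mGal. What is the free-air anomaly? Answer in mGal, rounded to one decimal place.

200.5

Free-air correction = 0.3086 × -187.8 = -57.96 mGal
Free-air anomaly = 979714.48 − 979456.02 + (-57.96) = 200.50 mGal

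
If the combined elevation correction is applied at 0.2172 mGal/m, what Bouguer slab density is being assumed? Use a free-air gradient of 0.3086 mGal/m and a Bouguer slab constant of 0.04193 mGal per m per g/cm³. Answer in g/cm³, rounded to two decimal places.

2.18

0.2172 = 0.3086 − 0.04193 × ρ
ρ = (0.3086 − 0.2172) / 0.04193 = 2.18 g/cm³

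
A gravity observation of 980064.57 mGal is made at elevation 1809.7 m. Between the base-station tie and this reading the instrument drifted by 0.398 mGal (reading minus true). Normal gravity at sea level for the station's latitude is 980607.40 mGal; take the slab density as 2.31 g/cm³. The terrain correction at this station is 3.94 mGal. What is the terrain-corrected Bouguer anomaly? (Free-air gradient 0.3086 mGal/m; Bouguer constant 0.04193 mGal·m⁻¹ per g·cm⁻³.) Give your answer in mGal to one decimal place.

-156.1

Drift-corrected reading = 980064.57 − (0.398) = 980064.172 mGal
Free-air correction = 0.3086 × 1809.7 = 558.47 mGal
Free-air anomaly = 980064.172 − 980607.40 + (558.47) = 15.242 mGal
Bouguer slab correction = 0.04193 × 2.31 × 1809.7 = 175.28 mGal
Simple Bouguer anomaly = 15.242 − (175.28) = -160.038 mGal
Complete Bouguer anomaly = -160.038 + 3.94 = -156.098 mGal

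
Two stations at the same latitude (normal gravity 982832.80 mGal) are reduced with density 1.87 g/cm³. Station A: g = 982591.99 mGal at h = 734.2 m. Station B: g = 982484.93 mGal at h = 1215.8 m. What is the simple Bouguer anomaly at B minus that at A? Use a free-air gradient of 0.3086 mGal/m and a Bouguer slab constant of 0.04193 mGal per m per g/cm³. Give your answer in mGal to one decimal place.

3.8

Δg_SB(A) = 982591.99 − 982832.80 + 0.3086×734.2 − 0.04193×1.87×734.2 = -71.80 mGal
Δg_SB(B) = 982484.93 − 982832.80 + 0.3086×1215.8 − 0.04193×1.87×1215.8 = -68.00 mGal
Difference = -68.00 − (-71.80) = 3.80 mGal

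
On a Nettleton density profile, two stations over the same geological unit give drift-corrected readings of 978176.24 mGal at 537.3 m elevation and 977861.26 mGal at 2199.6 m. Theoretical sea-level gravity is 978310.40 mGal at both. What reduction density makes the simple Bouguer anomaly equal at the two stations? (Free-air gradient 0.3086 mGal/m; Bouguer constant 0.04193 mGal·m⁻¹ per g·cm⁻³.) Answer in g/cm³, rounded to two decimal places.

Δg_obs = 977861.26 − 978176.24 = -314.98 mGal over Δh = 2199.6 − 537.3 = 1662.3 m
Equal Bouguer anomalies ⇒ Δg_obs + (0.3086 − 0.04193ρ)·Δh = 0
0.3086 − 0.04193ρ = −Δg_obs/Δh = 0.18948
ρ = (0.3086 − 0.18948) / 0.04193 = 2.84 g/cm³

2.84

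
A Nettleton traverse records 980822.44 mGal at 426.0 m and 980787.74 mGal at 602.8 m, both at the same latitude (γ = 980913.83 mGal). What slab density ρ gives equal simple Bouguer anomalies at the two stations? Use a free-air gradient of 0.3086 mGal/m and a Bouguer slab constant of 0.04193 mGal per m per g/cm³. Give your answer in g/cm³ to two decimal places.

2.68

Δg_obs = 980787.74 − 980822.44 = -34.70 mGal over Δh = 602.8 − 426.0 = 176.8 m
Equal Bouguer anomalies ⇒ Δg_obs + (0.3086 − 0.04193ρ)·Δh = 0
0.3086 − 0.04193ρ = −Δg_obs/Δh = 0.19627
ρ = (0.3086 − 0.19627) / 0.04193 = 2.68 g/cm³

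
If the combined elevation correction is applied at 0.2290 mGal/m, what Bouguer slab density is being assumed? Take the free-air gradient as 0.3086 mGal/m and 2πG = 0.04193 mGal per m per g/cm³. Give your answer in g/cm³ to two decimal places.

0.2290 = 0.3086 − 0.04193 × ρ
ρ = (0.3086 − 0.2290) / 0.04193 = 1.90 g/cm³

1.90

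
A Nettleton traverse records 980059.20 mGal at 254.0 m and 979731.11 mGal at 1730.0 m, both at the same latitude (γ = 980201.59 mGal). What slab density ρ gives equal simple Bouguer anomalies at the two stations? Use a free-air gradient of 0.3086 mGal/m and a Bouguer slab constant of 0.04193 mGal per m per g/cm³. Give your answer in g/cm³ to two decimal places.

2.06

Δg_obs = 979731.11 − 980059.20 = -328.09 mGal over Δh = 1730.0 − 254.0 = 1476.0 m
Equal Bouguer anomalies ⇒ Δg_obs + (0.3086 − 0.04193ρ)·Δh = 0
0.3086 − 0.04193ρ = −Δg_obs/Δh = 0.22228
ρ = (0.3086 − 0.22228) / 0.04193 = 2.06 g/cm³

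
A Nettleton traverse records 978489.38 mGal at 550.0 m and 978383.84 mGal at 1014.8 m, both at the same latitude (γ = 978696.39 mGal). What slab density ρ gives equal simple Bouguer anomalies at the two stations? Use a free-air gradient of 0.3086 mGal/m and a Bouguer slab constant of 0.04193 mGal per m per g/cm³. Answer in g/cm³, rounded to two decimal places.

Δg_obs = 978383.84 − 978489.38 = -105.54 mGal over Δh = 1014.8 − 550.0 = 464.8 m
Equal Bouguer anomalies ⇒ Δg_obs + (0.3086 − 0.04193ρ)·Δh = 0
0.3086 − 0.04193ρ = −Δg_obs/Δh = 0.22707
ρ = (0.3086 − 0.22707) / 0.04193 = 1.94 g/cm³

1.94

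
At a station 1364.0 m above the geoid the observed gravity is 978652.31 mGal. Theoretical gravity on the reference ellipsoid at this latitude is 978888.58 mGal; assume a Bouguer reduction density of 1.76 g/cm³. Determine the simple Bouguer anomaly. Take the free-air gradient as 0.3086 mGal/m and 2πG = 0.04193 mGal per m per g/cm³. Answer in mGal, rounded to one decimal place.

84.0

Free-air correction = 0.3086 × 1364.0 = 420.93 mGal
Free-air anomaly = 978652.31 − 978888.58 + (420.93) = 184.66 mGal
Bouguer slab correction = 0.04193 × 1.76 × 1364.0 = 100.66 mGal
Simple Bouguer anomaly = 184.66 − (100.66) = 84.00 mGal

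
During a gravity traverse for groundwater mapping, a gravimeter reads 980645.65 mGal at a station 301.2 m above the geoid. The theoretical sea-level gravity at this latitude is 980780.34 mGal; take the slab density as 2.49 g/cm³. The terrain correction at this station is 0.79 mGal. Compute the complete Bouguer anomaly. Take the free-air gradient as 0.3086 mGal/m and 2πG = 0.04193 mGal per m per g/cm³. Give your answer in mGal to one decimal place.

Free-air correction = 0.3086 × 301.2 = 92.95 mGal
Free-air anomaly = 980645.65 − 980780.34 + (92.95) = -41.74 mGal
Bouguer slab correction = 0.04193 × 2.49 × 301.2 = 31.45 mGal
Simple Bouguer anomaly = -41.74 − (31.45) = -73.19 mGal
Complete Bouguer anomaly = -73.19 + 0.79 = -72.40 mGal

-72.4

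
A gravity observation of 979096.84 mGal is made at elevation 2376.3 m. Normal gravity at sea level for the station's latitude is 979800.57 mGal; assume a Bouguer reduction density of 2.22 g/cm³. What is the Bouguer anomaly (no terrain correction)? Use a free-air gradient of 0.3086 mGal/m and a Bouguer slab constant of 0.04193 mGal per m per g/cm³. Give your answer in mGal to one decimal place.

Free-air correction = 0.3086 × 2376.3 = 733.33 mGal
Free-air anomaly = 979096.84 − 979800.57 + (733.33) = 29.60 mGal
Bouguer slab correction = 0.04193 × 2.22 × 2376.3 = 221.20 mGal
Simple Bouguer anomaly = 29.60 − (221.20) = -191.60 mGal

-191.6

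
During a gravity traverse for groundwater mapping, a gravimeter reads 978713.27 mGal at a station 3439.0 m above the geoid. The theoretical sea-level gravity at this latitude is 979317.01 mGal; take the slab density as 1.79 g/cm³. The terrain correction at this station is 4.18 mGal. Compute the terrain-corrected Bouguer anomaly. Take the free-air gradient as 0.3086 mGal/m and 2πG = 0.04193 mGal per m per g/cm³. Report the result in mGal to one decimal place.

Free-air correction = 0.3086 × 3439.0 = 1061.28 mGal
Free-air anomaly = 978713.27 − 979317.01 + (1061.28) = 457.54 mGal
Bouguer slab correction = 0.04193 × 1.79 × 3439.0 = 258.11 mGal
Simple Bouguer anomaly = 457.54 − (258.11) = 199.43 mGal
Complete Bouguer anomaly = 199.43 + 4.18 = 203.61 mGal

203.6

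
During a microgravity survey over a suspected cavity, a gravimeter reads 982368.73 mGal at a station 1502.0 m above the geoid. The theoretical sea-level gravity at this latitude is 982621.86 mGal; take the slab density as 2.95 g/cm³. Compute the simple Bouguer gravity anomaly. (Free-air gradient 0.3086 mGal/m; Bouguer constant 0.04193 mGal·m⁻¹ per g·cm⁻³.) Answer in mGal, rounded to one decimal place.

24.6

Free-air correction = 0.3086 × 1502.0 = 463.52 mGal
Free-air anomaly = 982368.73 − 982621.86 + (463.52) = 210.39 mGal
Bouguer slab correction = 0.04193 × 2.95 × 1502.0 = 185.79 mGal
Simple Bouguer anomaly = 210.39 − (185.79) = 24.60 mGal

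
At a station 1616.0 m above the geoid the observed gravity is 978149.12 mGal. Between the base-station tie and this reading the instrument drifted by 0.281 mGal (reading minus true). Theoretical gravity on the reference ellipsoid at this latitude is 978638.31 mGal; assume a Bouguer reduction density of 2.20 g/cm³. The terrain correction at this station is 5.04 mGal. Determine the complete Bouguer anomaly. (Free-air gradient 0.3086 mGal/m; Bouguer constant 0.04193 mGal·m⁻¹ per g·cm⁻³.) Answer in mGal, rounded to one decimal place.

-134.8

Drift-corrected reading = 978149.12 − (0.281) = 978148.839 mGal
Free-air correction = 0.3086 × 1616.0 = 498.70 mGal
Free-air anomaly = 978148.839 − 978638.31 + (498.70) = 9.229 mGal
Bouguer slab correction = 0.04193 × 2.20 × 1616.0 = 149.07 mGal
Simple Bouguer anomaly = 9.229 − (149.07) = -139.841 mGal
Complete Bouguer anomaly = -139.841 + 5.04 = -134.801 mGal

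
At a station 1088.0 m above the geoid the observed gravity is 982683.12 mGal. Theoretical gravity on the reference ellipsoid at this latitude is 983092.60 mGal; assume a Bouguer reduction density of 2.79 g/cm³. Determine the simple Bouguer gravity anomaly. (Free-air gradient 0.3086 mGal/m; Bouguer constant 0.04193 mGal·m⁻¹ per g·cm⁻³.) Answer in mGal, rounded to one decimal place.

Free-air correction = 0.3086 × 1088.0 = 335.76 mGal
Free-air anomaly = 982683.12 − 983092.60 + (335.76) = -73.72 mGal
Bouguer slab correction = 0.04193 × 2.79 × 1088.0 = 127.28 mGal
Simple Bouguer anomaly = -73.72 − (127.28) = -201.00 mGal

-201.0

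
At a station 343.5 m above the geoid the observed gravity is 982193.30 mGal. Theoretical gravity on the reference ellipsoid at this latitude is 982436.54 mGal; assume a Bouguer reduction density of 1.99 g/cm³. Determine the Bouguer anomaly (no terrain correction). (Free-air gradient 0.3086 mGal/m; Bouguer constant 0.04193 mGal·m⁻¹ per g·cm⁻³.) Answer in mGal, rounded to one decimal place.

-165.9

Free-air correction = 0.3086 × 343.5 = 106.00 mGal
Free-air anomaly = 982193.30 − 982436.54 + (106.00) = -137.24 mGal
Bouguer slab correction = 0.04193 × 1.99 × 343.5 = 28.66 mGal
Simple Bouguer anomaly = -137.24 − (28.66) = -165.90 mGal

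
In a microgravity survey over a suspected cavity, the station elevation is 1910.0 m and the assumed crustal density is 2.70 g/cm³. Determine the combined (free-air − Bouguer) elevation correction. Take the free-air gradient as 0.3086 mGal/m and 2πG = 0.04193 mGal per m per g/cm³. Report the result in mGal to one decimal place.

373.2

Combined gradient = 0.3086 − 0.04193 × 2.70 = 0.1953890 mGal/m
Combined elevation correction = 0.1953890 × 1910.0 = 373.2 mGal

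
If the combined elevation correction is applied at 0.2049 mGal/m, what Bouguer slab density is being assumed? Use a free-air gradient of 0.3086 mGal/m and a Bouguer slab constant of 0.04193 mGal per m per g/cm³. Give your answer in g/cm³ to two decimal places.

0.2049 = 0.3086 − 0.04193 × ρ
ρ = (0.3086 − 0.2049) / 0.04193 = 2.47 g/cm³

2.47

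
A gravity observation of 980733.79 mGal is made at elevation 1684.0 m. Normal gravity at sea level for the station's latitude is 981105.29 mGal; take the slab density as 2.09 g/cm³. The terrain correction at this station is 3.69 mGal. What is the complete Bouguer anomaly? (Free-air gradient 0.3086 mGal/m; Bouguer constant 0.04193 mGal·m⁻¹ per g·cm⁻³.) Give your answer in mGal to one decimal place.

Free-air correction = 0.3086 × 1684.0 = 519.68 mGal
Free-air anomaly = 980733.79 − 981105.29 + (519.68) = 148.18 mGal
Bouguer slab correction = 0.04193 × 2.09 × 1684.0 = 147.58 mGal
Simple Bouguer anomaly = 148.18 − (147.58) = 0.60 mGal
Complete Bouguer anomaly = 0.60 + 3.69 = 4.29 mGal

4.3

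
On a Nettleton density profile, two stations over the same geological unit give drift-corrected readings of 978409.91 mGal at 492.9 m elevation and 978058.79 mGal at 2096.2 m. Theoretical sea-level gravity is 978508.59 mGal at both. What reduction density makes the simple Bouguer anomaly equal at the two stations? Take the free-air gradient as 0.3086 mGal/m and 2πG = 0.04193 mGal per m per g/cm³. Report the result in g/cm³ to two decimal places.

2.14

Δg_obs = 978058.79 − 978409.91 = -351.12 mGal over Δh = 2096.2 − 492.9 = 1603.3 m
Equal Bouguer anomalies ⇒ Δg_obs + (0.3086 − 0.04193ρ)·Δh = 0
0.3086 − 0.04193ρ = −Δg_obs/Δh = 0.21900
ρ = (0.3086 − 0.21900) / 0.04193 = 2.14 g/cm³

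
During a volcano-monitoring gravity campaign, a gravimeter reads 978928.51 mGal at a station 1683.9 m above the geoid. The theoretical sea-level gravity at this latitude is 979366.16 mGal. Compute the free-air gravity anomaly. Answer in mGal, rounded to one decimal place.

82.0

Free-air correction = 0.3086 × 1683.9 = 519.65 mGal
Free-air anomaly = 978928.51 − 979366.16 + (519.65) = 82.00 mGal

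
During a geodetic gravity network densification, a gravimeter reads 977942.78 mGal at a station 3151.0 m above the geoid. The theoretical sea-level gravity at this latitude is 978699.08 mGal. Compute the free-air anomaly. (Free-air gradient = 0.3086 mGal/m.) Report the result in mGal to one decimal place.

216.1

Free-air correction = 0.3086 × 3151.0 = 972.40 mGal
Free-air anomaly = 977942.78 − 978699.08 + (972.40) = 216.10 mGal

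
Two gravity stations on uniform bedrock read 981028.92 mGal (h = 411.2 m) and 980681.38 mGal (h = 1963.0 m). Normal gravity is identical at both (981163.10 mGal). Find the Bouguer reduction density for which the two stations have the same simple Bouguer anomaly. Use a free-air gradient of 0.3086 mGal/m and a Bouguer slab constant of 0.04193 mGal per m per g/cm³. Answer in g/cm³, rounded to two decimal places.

2.02

Δg_obs = 980681.38 − 981028.92 = -347.54 mGal over Δh = 1963.0 − 411.2 = 1551.8 m
Equal Bouguer anomalies ⇒ Δg_obs + (0.3086 − 0.04193ρ)·Δh = 0
0.3086 − 0.04193ρ = −Δg_obs/Δh = 0.22396
ρ = (0.3086 − 0.22396) / 0.04193 = 2.02 g/cm³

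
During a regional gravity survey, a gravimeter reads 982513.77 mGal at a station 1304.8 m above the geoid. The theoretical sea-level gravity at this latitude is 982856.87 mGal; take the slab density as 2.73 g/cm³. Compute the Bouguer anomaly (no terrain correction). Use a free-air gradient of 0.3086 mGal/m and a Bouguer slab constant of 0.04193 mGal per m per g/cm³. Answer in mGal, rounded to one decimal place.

Free-air correction = 0.3086 × 1304.8 = 402.66 mGal
Free-air anomaly = 982513.77 − 982856.87 + (402.66) = 59.56 mGal
Bouguer slab correction = 0.04193 × 2.73 × 1304.8 = 149.36 mGal
Simple Bouguer anomaly = 59.56 − (149.36) = -89.80 mGal

-89.8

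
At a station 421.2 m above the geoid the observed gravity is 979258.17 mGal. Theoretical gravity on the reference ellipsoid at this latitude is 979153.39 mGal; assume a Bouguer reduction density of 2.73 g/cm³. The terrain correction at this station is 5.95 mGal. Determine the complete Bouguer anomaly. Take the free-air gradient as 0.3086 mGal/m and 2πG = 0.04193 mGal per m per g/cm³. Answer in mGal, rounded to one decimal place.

192.5

Free-air correction = 0.3086 × 421.2 = 129.98 mGal
Free-air anomaly = 979258.17 − 979153.39 + (129.98) = 234.76 mGal
Bouguer slab correction = 0.04193 × 2.73 × 421.2 = 48.21 mGal
Simple Bouguer anomaly = 234.76 − (48.21) = 186.55 mGal
Complete Bouguer anomaly = 186.55 + 5.95 = 192.50 mGal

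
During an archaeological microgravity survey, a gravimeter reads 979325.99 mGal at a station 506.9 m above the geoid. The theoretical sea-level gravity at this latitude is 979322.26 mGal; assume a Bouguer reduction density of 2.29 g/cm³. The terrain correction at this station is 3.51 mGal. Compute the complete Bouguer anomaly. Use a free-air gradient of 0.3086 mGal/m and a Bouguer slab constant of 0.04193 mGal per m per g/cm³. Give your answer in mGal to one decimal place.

Free-air correction = 0.3086 × 506.9 = 156.43 mGal
Free-air anomaly = 979325.99 − 979322.26 + (156.43) = 160.16 mGal
Bouguer slab correction = 0.04193 × 2.29 × 506.9 = 48.67 mGal
Simple Bouguer anomaly = 160.16 − (48.67) = 111.49 mGal
Complete Bouguer anomaly = 111.49 + 3.51 = 115.00 mGal

115.0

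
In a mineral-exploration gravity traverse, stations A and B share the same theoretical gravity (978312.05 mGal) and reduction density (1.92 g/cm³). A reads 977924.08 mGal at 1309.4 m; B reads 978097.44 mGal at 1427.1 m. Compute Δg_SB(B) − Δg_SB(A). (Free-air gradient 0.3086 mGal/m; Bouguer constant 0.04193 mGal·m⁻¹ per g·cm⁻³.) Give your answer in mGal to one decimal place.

200.2

Δg_SB(A) = 977924.08 − 978312.05 + 0.3086×1309.4 − 0.04193×1.92×1309.4 = -89.30 mGal
Δg_SB(B) = 978097.44 − 978312.05 + 0.3086×1427.1 − 0.04193×1.92×1427.1 = 110.90 mGal
Difference = 110.90 − (-89.30) = 200.20 mGal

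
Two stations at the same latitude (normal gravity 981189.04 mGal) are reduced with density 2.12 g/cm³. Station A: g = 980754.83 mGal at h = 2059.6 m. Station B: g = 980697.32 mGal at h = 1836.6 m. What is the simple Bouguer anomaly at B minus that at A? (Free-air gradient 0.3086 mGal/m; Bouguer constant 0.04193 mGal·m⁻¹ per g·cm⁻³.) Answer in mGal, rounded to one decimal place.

Δg_SB(A) = 980754.83 − 981189.04 + 0.3086×2059.6 − 0.04193×2.12×2059.6 = 18.30 mGal
Δg_SB(B) = 980697.32 − 981189.04 + 0.3086×1836.6 − 0.04193×2.12×1836.6 = -88.20 mGal
Difference = -88.20 − (18.30) = -106.50 mGal

-106.5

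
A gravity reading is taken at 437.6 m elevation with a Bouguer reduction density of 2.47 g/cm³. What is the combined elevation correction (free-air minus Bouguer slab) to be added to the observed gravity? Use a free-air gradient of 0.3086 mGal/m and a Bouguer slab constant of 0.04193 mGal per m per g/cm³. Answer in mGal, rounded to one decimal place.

89.7

Combined gradient = 0.3086 − 0.04193 × 2.47 = 0.2050329 mGal/m
Combined elevation correction = 0.2050329 × 437.6 = 89.7 mGal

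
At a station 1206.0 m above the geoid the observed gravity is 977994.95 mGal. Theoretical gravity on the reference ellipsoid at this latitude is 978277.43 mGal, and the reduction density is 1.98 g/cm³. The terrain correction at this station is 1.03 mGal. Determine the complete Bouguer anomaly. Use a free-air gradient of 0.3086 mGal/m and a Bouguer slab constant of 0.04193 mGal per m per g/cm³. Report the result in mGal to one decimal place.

-9.4

Free-air correction = 0.3086 × 1206.0 = 372.17 mGal
Free-air anomaly = 977994.95 − 978277.43 + (372.17) = 89.69 mGal
Bouguer slab correction = 0.04193 × 1.98 × 1206.0 = 100.12 mGal
Simple Bouguer anomaly = 89.69 − (100.12) = -10.43 mGal
Complete Bouguer anomaly = -10.43 + 1.03 = -9.40 mGal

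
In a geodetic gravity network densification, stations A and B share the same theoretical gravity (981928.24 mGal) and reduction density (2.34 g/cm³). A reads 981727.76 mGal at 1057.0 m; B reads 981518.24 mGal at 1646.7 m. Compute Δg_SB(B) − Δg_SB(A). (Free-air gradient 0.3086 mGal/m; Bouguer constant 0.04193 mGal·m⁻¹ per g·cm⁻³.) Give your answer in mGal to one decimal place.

Δg_SB(A) = 981727.76 − 981928.24 + 0.3086×1057.0 − 0.04193×2.34×1057.0 = 22.00 mGal
Δg_SB(B) = 981518.24 − 981928.24 + 0.3086×1646.7 − 0.04193×2.34×1646.7 = -63.40 mGal
Difference = -63.40 − (22.00) = -85.40 mGal

-85.4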